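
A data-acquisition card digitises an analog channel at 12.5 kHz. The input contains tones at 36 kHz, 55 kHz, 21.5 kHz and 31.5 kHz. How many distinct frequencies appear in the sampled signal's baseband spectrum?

4

fs/2 = 6.25 kHz.
36 kHz mod fs = 11 kHz.
11 kHz > fs/2 = 6.25 kHz, folds to fs − 11 kHz = 1.5 kHz.
55 kHz mod fs = 5 kHz.
5 kHz ≤ fs/2 = 6.25 kHz, appears at 5 kHz.
21.5 kHz mod fs = 9 kHz.
9 kHz > fs/2 = 6.25 kHz, folds to fs − 9 kHz = 3.5 kHz.
31.5 kHz mod fs = 6.5 kHz.
6.5 kHz > fs/2 = 6.25 kHz, folds to fs − 6.5 kHz = 6 kHz.
Distinct values: {1.5 kHz, 3.5 kHz, 5 kHz, 6 kHz} → 4.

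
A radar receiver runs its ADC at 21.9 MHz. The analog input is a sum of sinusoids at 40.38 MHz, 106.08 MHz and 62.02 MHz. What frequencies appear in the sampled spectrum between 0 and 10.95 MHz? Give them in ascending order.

fs/2 = 10.95 MHz.
40.38 MHz mod fs = 18.48 MHz.
18.48 MHz > fs/2 = 10.95 MHz, folds to fs − 18.48 MHz = 3.42 MHz.
106.08 MHz mod fs = 18.48 MHz.
18.48 MHz > fs/2 = 10.95 MHz, folds to fs − 18.48 MHz = 3.42 MHz.
62.02 MHz mod fs = 18.22 MHz.
18.22 MHz > fs/2 = 10.95 MHz, folds to fs − 18.22 MHz = 3.68 MHz.
Distinct values: {3.42 MHz, 3.68 MHz}.

3.42 MHz, 3.68 MHz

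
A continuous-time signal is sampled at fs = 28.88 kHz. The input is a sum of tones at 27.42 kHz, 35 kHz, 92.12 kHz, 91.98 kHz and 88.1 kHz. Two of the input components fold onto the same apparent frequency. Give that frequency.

1.46 kHz

fs/2 = 14.44 kHz.
27.42 kHz > fs/2 = 14.44 kHz, folds to fs − 27.42 kHz = 1.46 kHz.
35 kHz mod fs = 6.12 kHz.
6.12 kHz ≤ fs/2 = 14.44 kHz, appears at 6.12 kHz.
92.12 kHz mod fs = 5.48 kHz.
5.48 kHz ≤ fs/2 = 14.44 kHz, appears at 5.48 kHz.
91.98 kHz mod fs = 5.34 kHz.
5.34 kHz ≤ fs/2 = 14.44 kHz, appears at 5.34 kHz.
88.1 kHz mod fs = 1.46 kHz.
1.46 kHz ≤ fs/2 = 14.44 kHz, appears at 1.46 kHz.
27.42 kHz and 88.1 kHz both map to 1.46 kHz.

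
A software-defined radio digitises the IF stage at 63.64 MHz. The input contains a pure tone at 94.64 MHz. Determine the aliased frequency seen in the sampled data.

31 MHz

94.64 MHz mod fs = 31 MHz.
31 MHz ≤ fs/2 = 31.82 MHz, appears at 31 MHz.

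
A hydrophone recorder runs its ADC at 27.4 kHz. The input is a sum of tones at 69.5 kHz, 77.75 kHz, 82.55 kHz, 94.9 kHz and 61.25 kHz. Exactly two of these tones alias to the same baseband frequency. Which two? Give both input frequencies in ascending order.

69.5 kHz, 94.9 kHz

fs/2 = 13.7 kHz.
69.5 kHz mod fs = 14.7 kHz.
14.7 kHz > fs/2 = 13.7 kHz, folds to fs − 14.7 kHz = 12.7 kHz.
77.75 kHz mod fs = 22.95 kHz.
22.95 kHz > fs/2 = 13.7 kHz, folds to fs − 22.95 kHz = 4.45 kHz.
82.55 kHz mod fs = 0.35 kHz.
0.35 kHz ≤ fs/2 = 13.7 kHz, appears at 0.35 kHz.
94.9 kHz mod fs = 12.7 kHz.
12.7 kHz ≤ fs/2 = 13.7 kHz, appears at 12.7 kHz.
61.25 kHz mod fs = 6.45 kHz.
6.45 kHz ≤ fs/2 = 13.7 kHz, appears at 6.45 kHz.
69.5 kHz and 94.9 kHz both map to 12.7 kHz.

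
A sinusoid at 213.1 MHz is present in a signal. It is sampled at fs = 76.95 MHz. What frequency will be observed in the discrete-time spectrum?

213.1 MHz mod fs = 59.2 MHz.
59.2 MHz > fs/2 = 38.475 MHz, folds to fs − 59.2 MHz = 17.75 MHz.

17.75 MHz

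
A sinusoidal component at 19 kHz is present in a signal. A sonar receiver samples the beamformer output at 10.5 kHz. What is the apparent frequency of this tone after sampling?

2 kHz

19 kHz mod fs = 8.5 kHz.
8.5 kHz > fs/2 = 5.25 kHz, folds to fs − 8.5 kHz = 2 kHz.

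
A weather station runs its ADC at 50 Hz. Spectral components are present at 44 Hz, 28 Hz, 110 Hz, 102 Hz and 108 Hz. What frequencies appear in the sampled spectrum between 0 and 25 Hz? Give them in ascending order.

2 Hz, 6 Hz, 8 Hz, 10 Hz, 22 Hz

fs/2 = 25 Hz.
44 Hz > fs/2 = 25 Hz, folds to fs − 44 Hz = 6 Hz.
28 Hz > fs/2 = 25 Hz, folds to fs − 28 Hz = 22 Hz.
110 Hz mod fs = 10 Hz.
10 Hz ≤ fs/2 = 25 Hz, appears at 10 Hz.
102 Hz mod fs = 2 Hz.
2 Hz ≤ fs/2 = 25 Hz, appears at 2 Hz.
108 Hz mod fs = 8 Hz.
8 Hz ≤ fs/2 = 25 Hz, appears at 8 Hz.
Distinct values: {2 Hz, 6 Hz, 8 Hz, 10 Hz, 22 Hz}.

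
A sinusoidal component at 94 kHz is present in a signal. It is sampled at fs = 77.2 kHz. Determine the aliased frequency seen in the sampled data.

16.8 kHz

94 kHz mod fs = 16.8 kHz.
16.8 kHz ≤ fs/2 = 38.6 kHz, appears at 16.8 kHz.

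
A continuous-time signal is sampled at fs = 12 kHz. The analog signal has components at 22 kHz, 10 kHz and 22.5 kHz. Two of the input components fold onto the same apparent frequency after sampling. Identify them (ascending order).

10 kHz, 22 kHz

fs/2 = 6 kHz.
22 kHz mod fs = 10 kHz.
10 kHz > fs/2 = 6 kHz, folds to fs − 10 kHz = 2 kHz.
10 kHz > fs/2 = 6 kHz, folds to fs − 10 kHz = 2 kHz.
22.5 kHz mod fs = 10.5 kHz.
10.5 kHz > fs/2 = 6 kHz, folds to fs − 10.5 kHz = 1.5 kHz.
10 kHz and 22 kHz both map to 2 kHz.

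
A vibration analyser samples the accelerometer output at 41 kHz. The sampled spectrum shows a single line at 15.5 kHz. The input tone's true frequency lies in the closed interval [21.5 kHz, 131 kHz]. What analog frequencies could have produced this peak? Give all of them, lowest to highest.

Frequencies that alias to 15.5 kHz are k·fs ± 15.5 kHz for integer k ≥ 0.
k=0: 15.5 kHz.
k=1: 25.5 kHz, 56.5 kHz.
k=2: 66.5 kHz, 97.5 kHz.
k=3: 107.5 kHz, 138.5 kHz.
k=4: 148.5 kHz, 179.5 kHz.
Within [21.5 kHz, 131 kHz]: 25.5 kHz, 56.5 kHz, 66.5 kHz, 97.5 kHz, 107.5 kHz.

25.5 kHz, 56.5 kHz, 66.5 kHz, 97.5 kHz, 107.5 kHz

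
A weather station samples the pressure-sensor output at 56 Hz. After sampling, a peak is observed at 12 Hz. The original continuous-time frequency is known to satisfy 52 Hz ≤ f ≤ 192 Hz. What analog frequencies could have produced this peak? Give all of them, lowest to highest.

Frequencies that alias to 12 Hz are k·fs ± 12 Hz for integer k ≥ 0.
k=0: 12 Hz.
k=1: 44 Hz, 68 Hz.
k=2: 100 Hz, 124 Hz.
k=3: 156 Hz, 180 Hz.
k=4: 212 Hz, 236 Hz.
Within [52 Hz, 192 Hz]: 68 Hz, 100 Hz, 124 Hz, 156 Hz, 180 Hz.

68 Hz, 100 Hz, 124 Hz, 156 Hz, 180 Hz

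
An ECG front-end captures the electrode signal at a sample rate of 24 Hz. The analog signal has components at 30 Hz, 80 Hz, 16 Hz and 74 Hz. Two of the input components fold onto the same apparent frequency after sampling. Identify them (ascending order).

16 Hz, 80 Hz

fs/2 = 12 Hz.
30 Hz mod fs = 6 Hz.
6 Hz ≤ fs/2 = 12 Hz, appears at 6 Hz.
80 Hz mod fs = 8 Hz.
8 Hz ≤ fs/2 = 12 Hz, appears at 8 Hz.
16 Hz > fs/2 = 12 Hz, folds to fs − 16 Hz = 8 Hz.
74 Hz mod fs = 2 Hz.
2 Hz ≤ fs/2 = 12 Hz, appears at 2 Hz.
16 Hz and 80 Hz both map to 8 Hz.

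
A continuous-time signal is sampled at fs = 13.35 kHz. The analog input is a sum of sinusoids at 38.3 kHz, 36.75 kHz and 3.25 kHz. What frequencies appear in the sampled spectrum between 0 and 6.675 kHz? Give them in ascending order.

1.75 kHz, 3.25 kHz, 3.3 kHz

fs/2 = 6.675 kHz.
38.3 kHz mod fs = 11.6 kHz.
11.6 kHz > fs/2 = 6.675 kHz, folds to fs − 11.6 kHz = 1.75 kHz.
36.75 kHz mod fs = 10.05 kHz.
10.05 kHz > fs/2 = 6.675 kHz, folds to fs − 10.05 kHz = 3.3 kHz.
3.25 kHz ≤ fs/2 = 6.675 kHz, passes unchanged.
Distinct values: {1.75 kHz, 3.25 kHz, 3.3 kHz}.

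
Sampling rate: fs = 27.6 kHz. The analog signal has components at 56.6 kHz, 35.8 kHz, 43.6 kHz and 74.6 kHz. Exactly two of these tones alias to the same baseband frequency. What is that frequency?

fs/2 = 13.8 kHz.
56.6 kHz mod fs = 1.4 kHz.
1.4 kHz ≤ fs/2 = 13.8 kHz, appears at 1.4 kHz.
35.8 kHz mod fs = 8.2 kHz.
8.2 kHz ≤ fs/2 = 13.8 kHz, appears at 8.2 kHz.
43.6 kHz mod fs = 16 kHz.
16 kHz > fs/2 = 13.8 kHz, folds to fs − 16 kHz = 11.6 kHz.
74.6 kHz mod fs = 19.4 kHz.
19.4 kHz > fs/2 = 13.8 kHz, folds to fs − 19.4 kHz = 8.2 kHz.
35.8 kHz and 74.6 kHz both map to 8.2 kHz.

8.2 kHz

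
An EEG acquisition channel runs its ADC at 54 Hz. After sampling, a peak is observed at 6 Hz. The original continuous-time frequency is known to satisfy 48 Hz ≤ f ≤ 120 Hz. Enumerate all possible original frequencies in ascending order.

48 Hz, 60 Hz, 102 Hz, 114 Hz

Frequencies that alias to 6 Hz are k·fs ± 6 Hz for integer k ≥ 0.
k=0: 6 Hz.
k=1: 48 Hz, 60 Hz.
k=2: 102 Hz, 114 Hz.
k=3: 156 Hz, 168 Hz.
Within [48 Hz, 120 Hz]: 48 Hz, 60 Hz, 102 Hz, 114 Hz.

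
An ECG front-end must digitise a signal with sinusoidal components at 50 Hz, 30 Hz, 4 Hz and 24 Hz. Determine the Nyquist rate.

100 Hz

Highest-frequency component: 50 Hz.
Nyquist rate = 2 × 50 Hz = 100 Hz.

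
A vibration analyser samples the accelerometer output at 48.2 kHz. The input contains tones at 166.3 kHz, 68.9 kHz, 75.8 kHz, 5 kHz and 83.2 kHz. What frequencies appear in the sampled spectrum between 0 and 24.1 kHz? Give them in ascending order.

fs/2 = 24.1 kHz.
166.3 kHz mod fs = 21.7 kHz.
21.7 kHz ≤ fs/2 = 24.1 kHz, appears at 21.7 kHz.
68.9 kHz mod fs = 20.7 kHz.
20.7 kHz ≤ fs/2 = 24.1 kHz, appears at 20.7 kHz.
75.8 kHz mod fs = 27.6 kHz.
27.6 kHz > fs/2 = 24.1 kHz, folds to fs − 27.6 kHz = 20.6 kHz.
5 kHz ≤ fs/2 = 24.1 kHz, passes unchanged.
83.2 kHz mod fs = 35 kHz.
35 kHz > fs/2 = 24.1 kHz, folds to fs − 35 kHz = 13.2 kHz.
Distinct values: {5 kHz, 13.2 kHz, 20.6 kHz, 20.7 kHz, 21.7 kHz}.

5 kHz, 13.2 kHz, 20.6 kHz, 20.7 kHz, 21.7 kHz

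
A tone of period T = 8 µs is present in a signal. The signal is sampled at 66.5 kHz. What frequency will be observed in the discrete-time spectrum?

8 kHz

T = 8 µs → f = 1/T = 125 kHz.
125 kHz mod fs = 58.5 kHz.
58.5 kHz > fs/2 = 33.25 kHz, folds to fs − 58.5 kHz = 8 kHz.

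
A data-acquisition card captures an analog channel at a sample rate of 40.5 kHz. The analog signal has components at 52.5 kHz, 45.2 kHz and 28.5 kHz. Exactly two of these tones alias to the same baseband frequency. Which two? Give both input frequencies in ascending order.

fs/2 = 20.25 kHz.
52.5 kHz mod fs = 12 kHz.
12 kHz ≤ fs/2 = 20.25 kHz, appears at 12 kHz.
45.2 kHz mod fs = 4.7 kHz.
4.7 kHz ≤ fs/2 = 20.25 kHz, appears at 4.7 kHz.
28.5 kHz > fs/2 = 20.25 kHz, folds to fs − 28.5 kHz = 12 kHz.
28.5 kHz and 52.5 kHz both map to 12 kHz.

28.5 kHz, 52.5 kHz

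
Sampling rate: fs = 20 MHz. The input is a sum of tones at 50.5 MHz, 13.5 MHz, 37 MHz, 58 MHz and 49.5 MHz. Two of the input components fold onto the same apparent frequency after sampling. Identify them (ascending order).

49.5 MHz, 50.5 MHz

fs/2 = 10 MHz.
50.5 MHz mod fs = 10.5 MHz.
10.5 MHz > fs/2 = 10 MHz, folds to fs − 10.5 MHz = 9.5 MHz.
13.5 MHz > fs/2 = 10 MHz, folds to fs − 13.5 MHz = 6.5 MHz.
37 MHz mod fs = 17 MHz.
17 MHz > fs/2 = 10 MHz, folds to fs − 17 MHz = 3 MHz.
58 MHz mod fs = 18 MHz.
18 MHz > fs/2 = 10 MHz, folds to fs − 18 MHz = 2 MHz.
49.5 MHz mod fs = 9.5 MHz.
9.5 MHz ≤ fs/2 = 10 MHz, appears at 9.5 MHz.
49.5 MHz and 50.5 MHz both map to 9.5 MHz.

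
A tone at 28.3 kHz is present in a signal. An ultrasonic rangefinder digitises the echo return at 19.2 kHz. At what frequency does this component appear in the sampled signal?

28.3 kHz mod fs = 9.1 kHz.
9.1 kHz ≤ fs/2 = 9.6 kHz, appears at 9.1 kHz.

9.1 kHz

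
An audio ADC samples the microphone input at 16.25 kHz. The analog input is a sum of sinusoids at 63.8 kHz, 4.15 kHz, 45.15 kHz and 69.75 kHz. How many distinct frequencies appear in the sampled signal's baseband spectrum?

fs/2 = 8.125 kHz.
63.8 kHz mod fs = 15.05 kHz.
15.05 kHz > fs/2 = 8.125 kHz, folds to fs − 15.05 kHz = 1.2 kHz.
4.15 kHz ≤ fs/2 = 8.125 kHz, passes unchanged.
45.15 kHz mod fs = 12.65 kHz.
12.65 kHz > fs/2 = 8.125 kHz, folds to fs − 12.65 kHz = 3.6 kHz.
69.75 kHz mod fs = 4.75 kHz.
4.75 kHz ≤ fs/2 = 8.125 kHz, appears at 4.75 kHz.
Distinct values: {1.2 kHz, 3.6 kHz, 4.15 kHz, 4.75 kHz} → 4.

4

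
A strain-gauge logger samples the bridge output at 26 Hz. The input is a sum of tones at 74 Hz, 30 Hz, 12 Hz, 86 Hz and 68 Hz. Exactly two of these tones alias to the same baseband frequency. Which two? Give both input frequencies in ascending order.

30 Hz, 74 Hz

fs/2 = 13 Hz.
74 Hz mod fs = 22 Hz.
22 Hz > fs/2 = 13 Hz, folds to fs − 22 Hz = 4 Hz.
30 Hz mod fs = 4 Hz.
4 Hz ≤ fs/2 = 13 Hz, appears at 4 Hz.
12 Hz ≤ fs/2 = 13 Hz, passes unchanged.
86 Hz mod fs = 8 Hz.
8 Hz ≤ fs/2 = 13 Hz, appears at 8 Hz.
68 Hz mod fs = 16 Hz.
16 Hz > fs/2 = 13 Hz, folds to fs − 16 Hz = 10 Hz.
30 Hz and 74 Hz both map to 4 Hz.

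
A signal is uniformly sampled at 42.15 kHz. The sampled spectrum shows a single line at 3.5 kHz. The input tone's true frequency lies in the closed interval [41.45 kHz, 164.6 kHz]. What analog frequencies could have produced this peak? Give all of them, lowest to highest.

45.65 kHz, 80.8 kHz, 87.8 kHz, 122.95 kHz, 129.95 kHz

Frequencies that alias to 3.5 kHz are k·fs ± 3.5 kHz for integer k ≥ 0.
k=0: 3.5 kHz.
k=1: 38.65 kHz, 45.65 kHz.
k=2: 80.8 kHz, 87.8 kHz.
k=3: 122.95 kHz, 129.95 kHz.
k=4: 165.1 kHz, 172.1 kHz.
Within [41.45 kHz, 164.6 kHz]: 45.65 kHz, 80.8 kHz, 87.8 kHz, 122.95 kHz, 129.95 kHz.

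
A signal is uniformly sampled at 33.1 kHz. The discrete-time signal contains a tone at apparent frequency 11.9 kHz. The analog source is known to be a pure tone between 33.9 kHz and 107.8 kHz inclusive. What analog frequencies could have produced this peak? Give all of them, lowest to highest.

Frequencies that alias to 11.9 kHz are k·fs ± 11.9 kHz for integer k ≥ 0.
k=0: 11.9 kHz.
k=1: 21.2 kHz, 45 kHz.
k=2: 54.3 kHz, 78.1 kHz.
k=3: 87.4 kHz, 111.2 kHz.
k=4: 120.5 kHz, 144.3 kHz.
Within [33.9 kHz, 107.8 kHz]: 45 kHz, 54.3 kHz, 78.1 kHz, 87.4 kHz.

45 kHz, 54.3 kHz, 78.1 kHz, 87.4 kHz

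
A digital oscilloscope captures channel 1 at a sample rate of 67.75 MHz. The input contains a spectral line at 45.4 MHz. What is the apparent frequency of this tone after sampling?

45.4 MHz > fs/2 = 33.875 MHz, folds to fs − 45.4 MHz = 22.35 MHz.

22.35 MHz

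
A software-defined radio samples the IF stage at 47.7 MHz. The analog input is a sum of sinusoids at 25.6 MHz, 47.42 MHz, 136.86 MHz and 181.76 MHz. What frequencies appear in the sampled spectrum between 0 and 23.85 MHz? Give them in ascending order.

fs/2 = 23.85 MHz.
25.6 MHz > fs/2 = 23.85 MHz, folds to fs − 25.6 MHz = 22.1 MHz.
47.42 MHz > fs/2 = 23.85 MHz, folds to fs − 47.42 MHz = 0.28 MHz.
136.86 MHz mod fs = 41.46 MHz.
41.46 MHz > fs/2 = 23.85 MHz, folds to fs − 41.46 MHz = 6.24 MHz.
181.76 MHz mod fs = 38.66 MHz.
38.66 MHz > fs/2 = 23.85 MHz, folds to fs − 38.66 MHz = 9.04 MHz.
Distinct values: {0.28 MHz, 6.24 MHz, 9.04 MHz, 22.1 MHz}.

0.28 MHz, 6.24 MHz, 9.04 MHz, 22.1 MHz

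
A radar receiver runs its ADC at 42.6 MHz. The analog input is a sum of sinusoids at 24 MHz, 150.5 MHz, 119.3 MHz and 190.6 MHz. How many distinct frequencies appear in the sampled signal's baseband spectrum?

4

fs/2 = 21.3 MHz.
24 MHz > fs/2 = 21.3 MHz, folds to fs − 24 MHz = 18.6 MHz.
150.5 MHz mod fs = 22.7 MHz.
22.7 MHz > fs/2 = 21.3 MHz, folds to fs − 22.7 MHz = 19.9 MHz.
119.3 MHz mod fs = 34.1 MHz.
34.1 MHz > fs/2 = 21.3 MHz, folds to fs − 34.1 MHz = 8.5 MHz.
190.6 MHz mod fs = 20.2 MHz.
20.2 MHz ≤ fs/2 = 21.3 MHz, appears at 20.2 MHz.
Distinct values: {8.5 MHz, 18.6 MHz, 19.9 MHz, 20.2 MHz} → 4.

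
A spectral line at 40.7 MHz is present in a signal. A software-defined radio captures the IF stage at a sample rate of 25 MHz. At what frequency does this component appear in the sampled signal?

9.3 MHz

40.7 MHz mod fs = 15.7 MHz.
15.7 MHz > fs/2 = 12.5 MHz, folds to fs − 15.7 MHz = 9.3 MHz.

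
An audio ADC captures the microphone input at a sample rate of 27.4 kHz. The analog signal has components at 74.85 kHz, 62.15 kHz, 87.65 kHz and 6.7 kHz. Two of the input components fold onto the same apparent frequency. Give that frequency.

7.35 kHz

fs/2 = 13.7 kHz.
74.85 kHz mod fs = 20.05 kHz.
20.05 kHz > fs/2 = 13.7 kHz, folds to fs − 20.05 kHz = 7.35 kHz.
62.15 kHz mod fs = 7.35 kHz.
7.35 kHz ≤ fs/2 = 13.7 kHz, appears at 7.35 kHz.
87.65 kHz mod fs = 5.45 kHz.
5.45 kHz ≤ fs/2 = 13.7 kHz, appears at 5.45 kHz.
6.7 kHz ≤ fs/2 = 13.7 kHz, passes unchanged.
62.15 kHz and 74.85 kHz both map to 7.35 kHz.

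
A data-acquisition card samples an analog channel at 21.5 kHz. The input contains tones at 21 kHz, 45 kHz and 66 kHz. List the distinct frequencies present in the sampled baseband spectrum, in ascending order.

0.5 kHz, 1.5 kHz, 2 kHz

fs/2 = 10.75 kHz.
21 kHz > fs/2 = 10.75 kHz, folds to fs − 21 kHz = 0.5 kHz.
45 kHz mod fs = 2 kHz.
2 kHz ≤ fs/2 = 10.75 kHz, appears at 2 kHz.
66 kHz mod fs = 1.5 kHz.
1.5 kHz ≤ fs/2 = 10.75 kHz, appears at 1.5 kHz.
Distinct values: {0.5 kHz, 1.5 kHz, 2 kHz}.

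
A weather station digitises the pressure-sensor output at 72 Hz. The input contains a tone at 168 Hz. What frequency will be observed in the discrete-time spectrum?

24 Hz

168 Hz mod fs = 24 Hz.
24 Hz ≤ fs/2 = 36 Hz, appears at 24 Hz.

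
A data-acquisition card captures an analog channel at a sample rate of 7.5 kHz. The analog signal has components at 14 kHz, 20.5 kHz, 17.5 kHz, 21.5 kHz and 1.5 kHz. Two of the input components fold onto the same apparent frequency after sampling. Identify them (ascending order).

14 kHz, 21.5 kHz

fs/2 = 3.75 kHz.
14 kHz mod fs = 6.5 kHz.
6.5 kHz > fs/2 = 3.75 kHz, folds to fs − 6.5 kHz = 1 kHz.
20.5 kHz mod fs = 5.5 kHz.
5.5 kHz > fs/2 = 3.75 kHz, folds to fs − 5.5 kHz = 2 kHz.
17.5 kHz mod fs = 2.5 kHz.
2.5 kHz ≤ fs/2 = 3.75 kHz, appears at 2.5 kHz.
21.5 kHz mod fs = 6.5 kHz.
6.5 kHz > fs/2 = 3.75 kHz, folds to fs − 6.5 kHz = 1 kHz.
1.5 kHz ≤ fs/2 = 3.75 kHz, passes unchanged.
14 kHz and 21.5 kHz both map to 1 kHz.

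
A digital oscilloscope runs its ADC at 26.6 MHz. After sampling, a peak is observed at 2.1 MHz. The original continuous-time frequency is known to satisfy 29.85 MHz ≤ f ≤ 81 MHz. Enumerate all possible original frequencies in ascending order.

51.1 MHz, 55.3 MHz, 77.7 MHz

Frequencies that alias to 2.1 MHz are k·fs ± 2.1 MHz for integer k ≥ 0.
k=0: 2.1 MHz.
k=1: 24.5 MHz, 28.7 MHz.
k=2: 51.1 MHz, 55.3 MHz.
k=3: 77.7 MHz, 81.9 MHz.
k=4: 104.3 MHz, 108.5 MHz.
Within [29.85 MHz, 81 MHz]: 51.1 MHz, 55.3 MHz, 77.7 MHz.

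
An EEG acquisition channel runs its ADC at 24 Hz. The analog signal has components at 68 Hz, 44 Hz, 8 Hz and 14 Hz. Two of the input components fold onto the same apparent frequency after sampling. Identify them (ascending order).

fs/2 = 12 Hz.
68 Hz mod fs = 20 Hz.
20 Hz > fs/2 = 12 Hz, folds to fs − 20 Hz = 4 Hz.
44 Hz mod fs = 20 Hz.
20 Hz > fs/2 = 12 Hz, folds to fs − 20 Hz = 4 Hz.
8 Hz ≤ fs/2 = 12 Hz, passes unchanged.
14 Hz > fs/2 = 12 Hz, folds to fs − 14 Hz = 10 Hz.
44 Hz and 68 Hz both map to 4 Hz.

44 Hz, 68 Hz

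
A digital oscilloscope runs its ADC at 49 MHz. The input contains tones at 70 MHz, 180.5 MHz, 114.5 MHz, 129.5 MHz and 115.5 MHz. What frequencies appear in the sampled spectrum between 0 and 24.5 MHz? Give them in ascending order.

15.5 MHz, 16.5 MHz, 17.5 MHz, 21 MHz

fs/2 = 24.5 MHz.
70 MHz mod fs = 21 MHz.
21 MHz ≤ fs/2 = 24.5 MHz, appears at 21 MHz.
180.5 MHz mod fs = 33.5 MHz.
33.5 MHz > fs/2 = 24.5 MHz, folds to fs − 33.5 MHz = 15.5 MHz.
114.5 MHz mod fs = 16.5 MHz.
16.5 MHz ≤ fs/2 = 24.5 MHz, appears at 16.5 MHz.
129.5 MHz mod fs = 31.5 MHz.
31.5 MHz > fs/2 = 24.5 MHz, folds to fs − 31.5 MHz = 17.5 MHz.
115.5 MHz mod fs = 17.5 MHz.
17.5 MHz ≤ fs/2 = 24.5 MHz, appears at 17.5 MHz.
Distinct values: {15.5 MHz, 16.5 MHz, 17.5 MHz, 21 MHz}.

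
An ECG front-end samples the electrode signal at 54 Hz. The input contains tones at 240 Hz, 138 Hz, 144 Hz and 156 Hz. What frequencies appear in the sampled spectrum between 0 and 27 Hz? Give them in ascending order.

fs/2 = 27 Hz.
240 Hz mod fs = 24 Hz.
24 Hz ≤ fs/2 = 27 Hz, appears at 24 Hz.
138 Hz mod fs = 30 Hz.
30 Hz > fs/2 = 27 Hz, folds to fs − 30 Hz = 24 Hz.
144 Hz mod fs = 36 Hz.
36 Hz > fs/2 = 27 Hz, folds to fs − 36 Hz = 18 Hz.
156 Hz mod fs = 48 Hz.
48 Hz > fs/2 = 27 Hz, folds to fs − 48 Hz = 6 Hz.
Distinct values: {6 Hz, 18 Hz, 24 Hz}.

6 Hz, 18 Hz, 24 Hz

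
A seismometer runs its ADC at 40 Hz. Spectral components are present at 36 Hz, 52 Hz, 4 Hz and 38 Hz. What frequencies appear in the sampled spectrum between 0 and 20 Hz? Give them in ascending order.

fs/2 = 20 Hz.
36 Hz > fs/2 = 20 Hz, folds to fs − 36 Hz = 4 Hz.
52 Hz mod fs = 12 Hz.
12 Hz ≤ fs/2 = 20 Hz, appears at 12 Hz.
4 Hz ≤ fs/2 = 20 Hz, passes unchanged.
38 Hz > fs/2 = 20 Hz, folds to fs − 38 Hz = 2 Hz.
Distinct values: {2 Hz, 4 Hz, 12 Hz}.

2 Hz, 4 Hz, 12 Hz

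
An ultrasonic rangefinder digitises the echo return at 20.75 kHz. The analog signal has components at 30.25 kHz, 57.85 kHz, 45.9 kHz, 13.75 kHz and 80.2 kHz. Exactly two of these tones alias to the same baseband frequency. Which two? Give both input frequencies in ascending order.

45.9 kHz, 57.85 kHz

fs/2 = 10.375 kHz.
30.25 kHz mod fs = 9.5 kHz.
9.5 kHz ≤ fs/2 = 10.375 kHz, appears at 9.5 kHz.
57.85 kHz mod fs = 16.35 kHz.
16.35 kHz > fs/2 = 10.375 kHz, folds to fs − 16.35 kHz = 4.4 kHz.
45.9 kHz mod fs = 4.4 kHz.
4.4 kHz ≤ fs/2 = 10.375 kHz, appears at 4.4 kHz.
13.75 kHz > fs/2 = 10.375 kHz, folds to fs − 13.75 kHz = 7 kHz.
80.2 kHz mod fs = 17.95 kHz.
17.95 kHz > fs/2 = 10.375 kHz, folds to fs − 17.95 kHz = 2.8 kHz.
45.9 kHz and 57.85 kHz both map to 4.4 kHz.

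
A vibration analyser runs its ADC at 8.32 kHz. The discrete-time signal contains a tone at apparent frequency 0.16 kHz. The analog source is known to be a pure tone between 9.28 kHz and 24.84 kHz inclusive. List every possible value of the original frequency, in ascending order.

16.48 kHz, 16.8 kHz, 24.8 kHz

Frequencies that alias to 0.16 kHz are k·fs ± 0.16 kHz for integer k ≥ 0.
k=0: 0.16 kHz.
k=1: 8.16 kHz, 8.48 kHz.
k=2: 16.48 kHz, 16.8 kHz.
k=3: 24.8 kHz, 25.12 kHz.
k=4: 33.12 kHz, 33.44 kHz.
Within [9.28 kHz, 24.84 kHz]: 16.48 kHz, 16.8 kHz, 24.8 kHz.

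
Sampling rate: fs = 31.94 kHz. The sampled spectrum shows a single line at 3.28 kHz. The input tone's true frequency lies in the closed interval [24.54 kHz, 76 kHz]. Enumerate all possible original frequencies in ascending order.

Frequencies that alias to 3.28 kHz are k·fs ± 3.28 kHz for integer k ≥ 0.
k=0: 3.28 kHz.
k=1: 28.66 kHz, 35.22 kHz.
k=2: 60.6 kHz, 67.16 kHz.
k=3: 92.54 kHz, 99.1 kHz.
Within [24.54 kHz, 76 kHz]: 28.66 kHz, 35.22 kHz, 60.6 kHz, 67.16 kHz.

28.66 kHz, 35.22 kHz, 60.6 kHz, 67.16 kHz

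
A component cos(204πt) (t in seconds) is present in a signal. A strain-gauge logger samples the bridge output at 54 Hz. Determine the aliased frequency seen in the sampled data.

6 Hz

ω = 204π rad/s → f = ω/(2π) = 102 Hz.
102 Hz mod fs = 48 Hz.
48 Hz > fs/2 = 27 Hz, folds to fs − 48 Hz = 6 Hz.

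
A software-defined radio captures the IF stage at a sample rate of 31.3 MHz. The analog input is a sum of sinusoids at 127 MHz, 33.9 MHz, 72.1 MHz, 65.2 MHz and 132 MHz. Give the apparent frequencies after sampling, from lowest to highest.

fs/2 = 15.65 MHz.
127 MHz mod fs = 1.8 MHz.
1.8 MHz ≤ fs/2 = 15.65 MHz, appears at 1.8 MHz.
33.9 MHz mod fs = 2.6 MHz.
2.6 MHz ≤ fs/2 = 15.65 MHz, appears at 2.6 MHz.
72.1 MHz mod fs = 9.5 MHz.
9.5 MHz ≤ fs/2 = 15.65 MHz, appears at 9.5 MHz.
65.2 MHz mod fs = 2.6 MHz.
2.6 MHz ≤ fs/2 = 15.65 MHz, appears at 2.6 MHz.
132 MHz mod fs = 6.8 MHz.
6.8 MHz ≤ fs/2 = 15.65 MHz, appears at 6.8 MHz.
Distinct values: {1.8 MHz, 2.6 MHz, 6.8 MHz, 9.5 MHz}.

1.8 MHz, 2.6 MHz, 6.8 MHz, 9.5 MHz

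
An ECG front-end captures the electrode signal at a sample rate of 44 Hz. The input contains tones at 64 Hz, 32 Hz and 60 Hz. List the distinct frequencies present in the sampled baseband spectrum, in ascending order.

12 Hz, 16 Hz, 20 Hz

fs/2 = 22 Hz.
64 Hz mod fs = 20 Hz.
20 Hz ≤ fs/2 = 22 Hz, appears at 20 Hz.
32 Hz > fs/2 = 22 Hz, folds to fs − 32 Hz = 12 Hz.
60 Hz mod fs = 16 Hz.
16 Hz ≤ fs/2 = 22 Hz, appears at 16 Hz.
Distinct values: {12 Hz, 16 Hz, 20 Hz}.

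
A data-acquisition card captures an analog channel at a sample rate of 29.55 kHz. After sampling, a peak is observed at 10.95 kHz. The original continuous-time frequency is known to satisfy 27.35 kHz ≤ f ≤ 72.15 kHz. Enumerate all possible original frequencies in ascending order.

Frequencies that alias to 10.95 kHz are k·fs ± 10.95 kHz for integer k ≥ 0.
k=0: 10.95 kHz.
k=1: 18.6 kHz, 40.5 kHz.
k=2: 48.15 kHz, 70.05 kHz.
k=3: 77.7 kHz, 99.6 kHz.
Within [27.35 kHz, 72.15 kHz]: 40.5 kHz, 48.15 kHz, 70.05 kHz.

40.5 kHz, 48.15 kHz, 70.05 kHz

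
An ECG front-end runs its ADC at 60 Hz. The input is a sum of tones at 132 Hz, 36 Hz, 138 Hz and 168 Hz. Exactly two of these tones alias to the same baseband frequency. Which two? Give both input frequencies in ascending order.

fs/2 = 30 Hz.
132 Hz mod fs = 12 Hz.
12 Hz ≤ fs/2 = 30 Hz, appears at 12 Hz.
36 Hz > fs/2 = 30 Hz, folds to fs − 36 Hz = 24 Hz.
138 Hz mod fs = 18 Hz.
18 Hz ≤ fs/2 = 30 Hz, appears at 18 Hz.
168 Hz mod fs = 48 Hz.
48 Hz > fs/2 = 30 Hz, folds to fs − 48 Hz = 12 Hz.
132 Hz and 168 Hz both map to 12 Hz.

132 Hz, 168 Hz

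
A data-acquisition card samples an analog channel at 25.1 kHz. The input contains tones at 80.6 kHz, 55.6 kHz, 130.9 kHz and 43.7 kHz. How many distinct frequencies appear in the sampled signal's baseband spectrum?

fs/2 = 12.55 kHz.
80.6 kHz mod fs = 5.3 kHz.
5.3 kHz ≤ fs/2 = 12.55 kHz, appears at 5.3 kHz.
55.6 kHz mod fs = 5.4 kHz.
5.4 kHz ≤ fs/2 = 12.55 kHz, appears at 5.4 kHz.
130.9 kHz mod fs = 5.4 kHz.
5.4 kHz ≤ fs/2 = 12.55 kHz, appears at 5.4 kHz.
43.7 kHz mod fs = 18.6 kHz.
18.6 kHz > fs/2 = 12.55 kHz, folds to fs − 18.6 kHz = 6.5 kHz.
Distinct values: {5.3 kHz, 5.4 kHz, 6.5 kHz} → 3.

3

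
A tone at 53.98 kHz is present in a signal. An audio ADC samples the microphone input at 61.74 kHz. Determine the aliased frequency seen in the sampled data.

7.76 kHz

53.98 kHz > fs/2 = 30.87 kHz, folds to fs − 53.98 kHz = 7.76 kHz.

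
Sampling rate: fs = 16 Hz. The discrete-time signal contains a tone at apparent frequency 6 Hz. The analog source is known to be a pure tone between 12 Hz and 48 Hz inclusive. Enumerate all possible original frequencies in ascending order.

Frequencies that alias to 6 Hz are k·fs ± 6 Hz for integer k ≥ 0.
k=0: 6 Hz.
k=1: 10 Hz, 22 Hz.
k=2: 26 Hz, 38 Hz.
k=3: 42 Hz, 54 Hz.
k=4: 58 Hz, 70 Hz.
Within [12 Hz, 48 Hz]: 22 Hz, 26 Hz, 38 Hz, 42 Hz.

22 Hz, 26 Hz, 38 Hz, 42 Hz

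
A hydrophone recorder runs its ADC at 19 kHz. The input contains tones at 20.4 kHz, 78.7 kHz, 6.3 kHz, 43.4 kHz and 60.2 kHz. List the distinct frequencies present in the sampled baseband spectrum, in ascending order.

fs/2 = 9.5 kHz.
20.4 kHz mod fs = 1.4 kHz.
1.4 kHz ≤ fs/2 = 9.5 kHz, appears at 1.4 kHz.
78.7 kHz mod fs = 2.7 kHz.
2.7 kHz ≤ fs/2 = 9.5 kHz, appears at 2.7 kHz.
6.3 kHz ≤ fs/2 = 9.5 kHz, passes unchanged.
43.4 kHz mod fs = 5.4 kHz.
5.4 kHz ≤ fs/2 = 9.5 kHz, appears at 5.4 kHz.
60.2 kHz mod fs = 3.2 kHz.
3.2 kHz ≤ fs/2 = 9.5 kHz, appears at 3.2 kHz.
Distinct values: {1.4 kHz, 2.7 kHz, 3.2 kHz, 5.4 kHz, 6.3 kHz}.

1.4 kHz, 2.7 kHz, 3.2 kHz, 5.4 kHz, 6.3 kHz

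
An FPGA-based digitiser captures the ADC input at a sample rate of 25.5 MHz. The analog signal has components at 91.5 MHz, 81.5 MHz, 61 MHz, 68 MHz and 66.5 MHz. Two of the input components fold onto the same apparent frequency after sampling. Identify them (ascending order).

fs/2 = 12.75 MHz.
91.5 MHz mod fs = 15 MHz.
15 MHz > fs/2 = 12.75 MHz, folds to fs − 15 MHz = 10.5 MHz.
81.5 MHz mod fs = 5 MHz.
5 MHz ≤ fs/2 = 12.75 MHz, appears at 5 MHz.
61 MHz mod fs = 10 MHz.
10 MHz ≤ fs/2 = 12.75 MHz, appears at 10 MHz.
68 MHz mod fs = 17 MHz.
17 MHz > fs/2 = 12.75 MHz, folds to fs − 17 MHz = 8.5 MHz.
66.5 MHz mod fs = 15.5 MHz.
15.5 MHz > fs/2 = 12.75 MHz, folds to fs − 15.5 MHz = 10 MHz.
61 MHz and 66.5 MHz both map to 10 MHz.

61 MHz, 66.5 MHz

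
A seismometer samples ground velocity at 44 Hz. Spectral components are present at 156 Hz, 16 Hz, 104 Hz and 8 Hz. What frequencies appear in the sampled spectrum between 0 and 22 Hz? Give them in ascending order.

8 Hz, 16 Hz, 20 Hz

fs/2 = 22 Hz.
156 Hz mod fs = 24 Hz.
24 Hz > fs/2 = 22 Hz, folds to fs − 24 Hz = 20 Hz.
16 Hz ≤ fs/2 = 22 Hz, passes unchanged.
104 Hz mod fs = 16 Hz.
16 Hz ≤ fs/2 = 22 Hz, appears at 16 Hz.
8 Hz ≤ fs/2 = 22 Hz, passes unchanged.
Distinct values: {8 Hz, 16 Hz, 20 Hz}.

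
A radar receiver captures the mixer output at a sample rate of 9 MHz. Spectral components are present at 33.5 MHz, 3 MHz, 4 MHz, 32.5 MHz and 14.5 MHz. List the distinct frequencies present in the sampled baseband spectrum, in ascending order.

fs/2 = 4.5 MHz.
33.5 MHz mod fs = 6.5 MHz.
6.5 MHz > fs/2 = 4.5 MHz, folds to fs − 6.5 MHz = 2.5 MHz.
3 MHz ≤ fs/2 = 4.5 MHz, passes unchanged.
4 MHz ≤ fs/2 = 4.5 MHz, passes unchanged.
32.5 MHz mod fs = 5.5 MHz.
5.5 MHz > fs/2 = 4.5 MHz, folds to fs − 5.5 MHz = 3.5 MHz.
14.5 MHz mod fs = 5.5 MHz.
5.5 MHz > fs/2 = 4.5 MHz, folds to fs − 5.5 MHz = 3.5 MHz.
Distinct values: {2.5 MHz, 3 MHz, 3.5 MHz, 4 MHz}.

2.5 MHz, 3 MHz, 3.5 MHz, 4 MHz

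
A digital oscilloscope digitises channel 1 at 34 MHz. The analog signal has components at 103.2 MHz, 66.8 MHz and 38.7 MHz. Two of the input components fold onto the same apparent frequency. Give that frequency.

1.2 MHz

fs/2 = 17 MHz.
103.2 MHz mod fs = 1.2 MHz.
1.2 MHz ≤ fs/2 = 17 MHz, appears at 1.2 MHz.
66.8 MHz mod fs = 32.8 MHz.
32.8 MHz > fs/2 = 17 MHz, folds to fs − 32.8 MHz = 1.2 MHz.
38.7 MHz mod fs = 4.7 MHz.
4.7 MHz ≤ fs/2 = 17 MHz, appears at 4.7 MHz.
66.8 MHz and 103.2 MHz both map to 1.2 MHz.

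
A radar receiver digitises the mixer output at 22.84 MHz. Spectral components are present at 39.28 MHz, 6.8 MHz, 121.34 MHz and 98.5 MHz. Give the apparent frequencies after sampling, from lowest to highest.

6.4 MHz, 6.8 MHz, 7.14 MHz

fs/2 = 11.42 MHz.
39.28 MHz mod fs = 16.44 MHz.
16.44 MHz > fs/2 = 11.42 MHz, folds to fs − 16.44 MHz = 6.4 MHz.
6.8 MHz ≤ fs/2 = 11.42 MHz, passes unchanged.
121.34 MHz mod fs = 7.14 MHz.
7.14 MHz ≤ fs/2 = 11.42 MHz, appears at 7.14 MHz.
98.5 MHz mod fs = 7.14 MHz.
7.14 MHz ≤ fs/2 = 11.42 MHz, appears at 7.14 MHz.
Distinct values: {6.4 MHz, 6.8 MHz, 7.14 MHz}.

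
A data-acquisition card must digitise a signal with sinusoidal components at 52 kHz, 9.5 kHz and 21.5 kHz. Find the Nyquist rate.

Highest-frequency component: 52 kHz.
Nyquist rate = 2 × 52 kHz = 104 kHz.

104 kHz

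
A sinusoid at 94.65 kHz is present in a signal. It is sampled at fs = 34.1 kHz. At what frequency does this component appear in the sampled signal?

94.65 kHz mod fs = 26.45 kHz.
26.45 kHz > fs/2 = 17.05 kHz, folds to fs − 26.45 kHz = 7.65 kHz.

7.65 kHz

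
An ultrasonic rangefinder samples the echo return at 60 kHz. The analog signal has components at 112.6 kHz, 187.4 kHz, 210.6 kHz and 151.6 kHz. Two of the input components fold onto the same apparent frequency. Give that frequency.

fs/2 = 30 kHz.
112.6 kHz mod fs = 52.6 kHz.
52.6 kHz > fs/2 = 30 kHz, folds to fs − 52.6 kHz = 7.4 kHz.
187.4 kHz mod fs = 7.4 kHz.
7.4 kHz ≤ fs/2 = 30 kHz, appears at 7.4 kHz.
210.6 kHz mod fs = 30.6 kHz.
30.6 kHz > fs/2 = 30 kHz, folds to fs − 30.6 kHz = 29.4 kHz.
151.6 kHz mod fs = 31.6 kHz.
31.6 kHz > fs/2 = 30 kHz, folds to fs − 31.6 kHz = 28.4 kHz.
112.6 kHz and 187.4 kHz both map to 7.4 kHz.

7.4 kHz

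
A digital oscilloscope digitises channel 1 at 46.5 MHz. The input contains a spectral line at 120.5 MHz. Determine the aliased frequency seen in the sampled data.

120.5 MHz mod fs = 27.5 MHz.
27.5 MHz > fs/2 = 23.25 MHz, folds to fs − 27.5 MHz = 19 MHz.

19 MHz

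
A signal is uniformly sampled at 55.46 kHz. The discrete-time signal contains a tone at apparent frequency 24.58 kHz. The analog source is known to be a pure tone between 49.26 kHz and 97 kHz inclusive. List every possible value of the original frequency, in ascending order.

Frequencies that alias to 24.58 kHz are k·fs ± 24.58 kHz for integer k ≥ 0.
k=0: 24.58 kHz.
k=1: 30.88 kHz, 80.04 kHz.
k=2: 86.34 kHz, 135.5 kHz.
k=3: 141.8 kHz, 190.96 kHz.
Within [49.26 kHz, 97 kHz]: 80.04 kHz, 86.34 kHz.

80.04 kHz, 86.34 kHz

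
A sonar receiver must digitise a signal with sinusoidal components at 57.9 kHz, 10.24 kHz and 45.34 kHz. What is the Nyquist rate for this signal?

Highest-frequency component: 57.9 kHz.
Nyquist rate = 2 × 57.9 kHz = 115.8 kHz.

115.8 kHz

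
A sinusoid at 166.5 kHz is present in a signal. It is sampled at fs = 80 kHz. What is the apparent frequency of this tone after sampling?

166.5 kHz mod fs = 6.5 kHz.
6.5 kHz ≤ fs/2 = 40 kHz, appears at 6.5 kHz.

6.5 kHz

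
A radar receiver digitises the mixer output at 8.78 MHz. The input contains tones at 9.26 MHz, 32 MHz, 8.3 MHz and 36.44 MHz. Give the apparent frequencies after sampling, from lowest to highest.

0.48 MHz, 1.32 MHz, 3.12 MHz

fs/2 = 4.39 MHz.
9.26 MHz mod fs = 0.48 MHz.
0.48 MHz ≤ fs/2 = 4.39 MHz, appears at 0.48 MHz.
32 MHz mod fs = 5.66 MHz.
5.66 MHz > fs/2 = 4.39 MHz, folds to fs − 5.66 MHz = 3.12 MHz.
8.3 MHz > fs/2 = 4.39 MHz, folds to fs − 8.3 MHz = 0.48 MHz.
36.44 MHz mod fs = 1.32 MHz.
1.32 MHz ≤ fs/2 = 4.39 MHz, appears at 1.32 MHz.
Distinct values: {0.48 MHz, 1.32 MHz, 3.12 MHz}.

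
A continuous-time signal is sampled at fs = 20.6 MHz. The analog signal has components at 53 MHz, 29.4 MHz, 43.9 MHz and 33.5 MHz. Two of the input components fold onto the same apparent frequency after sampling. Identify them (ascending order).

fs/2 = 10.3 MHz.
53 MHz mod fs = 11.8 MHz.
11.8 MHz > fs/2 = 10.3 MHz, folds to fs − 11.8 MHz = 8.8 MHz.
29.4 MHz mod fs = 8.8 MHz.
8.8 MHz ≤ fs/2 = 10.3 MHz, appears at 8.8 MHz.
43.9 MHz mod fs = 2.7 MHz.
2.7 MHz ≤ fs/2 = 10.3 MHz, appears at 2.7 MHz.
33.5 MHz mod fs = 12.9 MHz.
12.9 MHz > fs/2 = 10.3 MHz, folds to fs − 12.9 MHz = 7.7 MHz.
29.4 MHz and 53 MHz both map to 8.8 MHz.

29.4 MHz, 53 MHz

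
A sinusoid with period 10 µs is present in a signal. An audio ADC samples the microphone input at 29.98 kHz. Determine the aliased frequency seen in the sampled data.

10.06 kHz

T = 10 µs → f = 1/T = 100 kHz.
100 kHz mod fs = 10.06 kHz.
10.06 kHz ≤ fs/2 = 14.99 kHz, appears at 10.06 kHz.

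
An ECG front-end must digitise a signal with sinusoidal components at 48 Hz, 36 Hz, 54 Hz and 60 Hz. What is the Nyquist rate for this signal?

120 Hz

Highest-frequency component: 60 Hz.
Nyquist rate = 2 × 60 Hz = 120 Hz.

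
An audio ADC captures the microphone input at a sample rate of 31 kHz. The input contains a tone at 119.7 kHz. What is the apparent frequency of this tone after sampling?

119.7 kHz mod fs = 26.7 kHz.
26.7 kHz > fs/2 = 15.5 kHz, folds to fs − 26.7 kHz = 4.3 kHz.

4.3 kHz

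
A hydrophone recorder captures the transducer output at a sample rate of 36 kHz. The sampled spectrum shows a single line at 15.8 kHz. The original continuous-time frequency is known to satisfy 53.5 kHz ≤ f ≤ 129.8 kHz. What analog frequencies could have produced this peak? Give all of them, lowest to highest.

Frequencies that alias to 15.8 kHz are k·fs ± 15.8 kHz for integer k ≥ 0.
k=0: 15.8 kHz.
k=1: 20.2 kHz, 51.8 kHz.
k=2: 56.2 kHz, 87.8 kHz.
k=3: 92.2 kHz, 123.8 kHz.
k=4: 128.2 kHz, 159.8 kHz.
k=5: 164.2 kHz, 195.8 kHz.
Within [53.5 kHz, 129.8 kHz]: 56.2 kHz, 87.8 kHz, 92.2 kHz, 123.8 kHz, 128.2 kHz.

56.2 kHz, 87.8 kHz, 92.2 kHz, 123.8 kHz, 128.2 kHz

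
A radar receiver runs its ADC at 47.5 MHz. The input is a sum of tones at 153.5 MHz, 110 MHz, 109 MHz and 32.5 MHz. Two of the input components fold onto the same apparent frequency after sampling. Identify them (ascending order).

32.5 MHz, 110 MHz

fs/2 = 23.75 MHz.
153.5 MHz mod fs = 11 MHz.
11 MHz ≤ fs/2 = 23.75 MHz, appears at 11 MHz.
110 MHz mod fs = 15 MHz.
15 MHz ≤ fs/2 = 23.75 MHz, appears at 15 MHz.
109 MHz mod fs = 14 MHz.
14 MHz ≤ fs/2 = 23.75 MHz, appears at 14 MHz.
32.5 MHz > fs/2 = 23.75 MHz, folds to fs − 32.5 MHz = 15 MHz.
32.5 MHz and 110 MHz both map to 15 MHz.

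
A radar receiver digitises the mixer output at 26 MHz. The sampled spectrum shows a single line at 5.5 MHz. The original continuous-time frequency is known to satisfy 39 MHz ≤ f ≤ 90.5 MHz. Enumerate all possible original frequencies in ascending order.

Frequencies that alias to 5.5 MHz are k·fs ± 5.5 MHz for integer k ≥ 0.
k=0: 5.5 MHz.
k=1: 20.5 MHz, 31.5 MHz.
k=2: 46.5 MHz, 57.5 MHz.
k=3: 72.5 MHz, 83.5 MHz.
k=4: 98.5 MHz, 109.5 MHz.
Within [39 MHz, 90.5 MHz]: 46.5 MHz, 57.5 MHz, 72.5 MHz, 83.5 MHz.

46.5 MHz, 57.5 MHz, 72.5 MHz, 83.5 MHz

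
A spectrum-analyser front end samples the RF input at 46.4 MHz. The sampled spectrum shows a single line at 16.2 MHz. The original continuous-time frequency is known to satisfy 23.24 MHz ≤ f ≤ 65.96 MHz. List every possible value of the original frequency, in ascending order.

30.2 MHz, 62.6 MHz

Frequencies that alias to 16.2 MHz are k·fs ± 16.2 MHz for integer k ≥ 0.
k=0: 16.2 MHz.
k=1: 30.2 MHz, 62.6 MHz.
k=2: 76.6 MHz, 109 MHz.
Within [23.24 MHz, 65.96 MHz]: 30.2 MHz, 62.6 MHz.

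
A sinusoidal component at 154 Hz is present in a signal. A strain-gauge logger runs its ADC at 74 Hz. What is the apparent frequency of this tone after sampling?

154 Hz mod fs = 6 Hz.
6 Hz ≤ fs/2 = 37 Hz, appears at 6 Hz.

6 Hz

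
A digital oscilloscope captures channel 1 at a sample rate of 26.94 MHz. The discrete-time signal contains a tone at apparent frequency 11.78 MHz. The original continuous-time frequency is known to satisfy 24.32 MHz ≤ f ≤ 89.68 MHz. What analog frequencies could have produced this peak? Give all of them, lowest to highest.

38.72 MHz, 42.1 MHz, 65.66 MHz, 69.04 MHz

Frequencies that alias to 11.78 MHz are k·fs ± 11.78 MHz for integer k ≥ 0.
k=0: 11.78 MHz.
k=1: 15.16 MHz, 38.72 MHz.
k=2: 42.1 MHz, 65.66 MHz.
k=3: 69.04 MHz, 92.6 MHz.
k=4: 95.98 MHz, 119.54 MHz.
Within [24.32 MHz, 89.68 MHz]: 38.72 MHz, 42.1 MHz, 65.66 MHz, 69.04 MHz.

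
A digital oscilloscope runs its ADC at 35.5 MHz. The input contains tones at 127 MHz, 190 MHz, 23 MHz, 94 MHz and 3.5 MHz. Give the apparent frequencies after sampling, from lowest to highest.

fs/2 = 17.75 MHz.
127 MHz mod fs = 20.5 MHz.
20.5 MHz > fs/2 = 17.75 MHz, folds to fs − 20.5 MHz = 15 MHz.
190 MHz mod fs = 12.5 MHz.
12.5 MHz ≤ fs/2 = 17.75 MHz, appears at 12.5 MHz.
23 MHz > fs/2 = 17.75 MHz, folds to fs − 23 MHz = 12.5 MHz.
94 MHz mod fs = 23 MHz.
23 MHz > fs/2 = 17.75 MHz, folds to fs − 23 MHz = 12.5 MHz.
3.5 MHz ≤ fs/2 = 17.75 MHz, passes unchanged.
Distinct values: {3.5 MHz, 12.5 MHz, 15 MHz}.

3.5 MHz, 12.5 MHz, 15 MHz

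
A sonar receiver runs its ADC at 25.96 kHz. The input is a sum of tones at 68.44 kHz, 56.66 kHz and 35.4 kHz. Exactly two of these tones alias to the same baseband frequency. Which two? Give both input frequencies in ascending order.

fs/2 = 12.98 kHz.
68.44 kHz mod fs = 16.52 kHz.
16.52 kHz > fs/2 = 12.98 kHz, folds to fs − 16.52 kHz = 9.44 kHz.
56.66 kHz mod fs = 4.74 kHz.
4.74 kHz ≤ fs/2 = 12.98 kHz, appears at 4.74 kHz.
35.4 kHz mod fs = 9.44 kHz.
9.44 kHz ≤ fs/2 = 12.98 kHz, appears at 9.44 kHz.
35.4 kHz and 68.44 kHz both map to 9.44 kHz.

35.4 kHz, 68.44 kHz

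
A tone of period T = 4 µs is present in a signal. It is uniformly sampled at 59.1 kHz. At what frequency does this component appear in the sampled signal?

13.6 kHz

T = 4 µs → f = 1/T = 250 kHz.
250 kHz mod fs = 13.6 kHz.
13.6 kHz ≤ fs/2 = 29.55 kHz, appears at 13.6 kHz.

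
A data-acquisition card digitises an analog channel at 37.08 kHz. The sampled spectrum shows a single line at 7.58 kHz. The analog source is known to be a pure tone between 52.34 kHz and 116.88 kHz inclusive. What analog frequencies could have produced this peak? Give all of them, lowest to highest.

Frequencies that alias to 7.58 kHz are k·fs ± 7.58 kHz for integer k ≥ 0.
k=0: 7.58 kHz.
k=1: 29.5 kHz, 44.66 kHz.
k=2: 66.58 kHz, 81.74 kHz.
k=3: 103.66 kHz, 118.82 kHz.
k=4: 140.74 kHz, 155.9 kHz.
Within [52.34 kHz, 116.88 kHz]: 66.58 kHz, 81.74 kHz, 103.66 kHz.

66.58 kHz, 81.74 kHz, 103.66 kHz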